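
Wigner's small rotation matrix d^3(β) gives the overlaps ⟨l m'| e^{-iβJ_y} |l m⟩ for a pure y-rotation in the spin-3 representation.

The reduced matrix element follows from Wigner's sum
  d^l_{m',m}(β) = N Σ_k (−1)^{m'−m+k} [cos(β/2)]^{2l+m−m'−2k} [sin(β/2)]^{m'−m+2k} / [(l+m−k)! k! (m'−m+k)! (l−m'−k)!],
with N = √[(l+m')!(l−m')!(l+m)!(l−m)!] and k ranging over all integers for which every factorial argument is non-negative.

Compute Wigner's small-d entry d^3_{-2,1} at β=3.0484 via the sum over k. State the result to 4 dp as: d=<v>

d^3_{-2,1}(β=3.0484) via Wigner's sum:
c=cos(3.0484/2)=0.046579, s=sin(3.0484/2)=0.998915; N=√[1·120·24·2]=75.894664
Admissible k: 3..4 (factorial args all ≥0)
  k=3: (−1)^0·75.8947/(12)·0.0466^3·0.9989^3 = +0.000637
  k=4: (−1)^1·75.8947/(24)·0.0466^1·0.9989^5 = -0.146500
d^3_{-2,1}(3.0484) = +0.000637 -0.146500 = -0.145862

d=-0.1459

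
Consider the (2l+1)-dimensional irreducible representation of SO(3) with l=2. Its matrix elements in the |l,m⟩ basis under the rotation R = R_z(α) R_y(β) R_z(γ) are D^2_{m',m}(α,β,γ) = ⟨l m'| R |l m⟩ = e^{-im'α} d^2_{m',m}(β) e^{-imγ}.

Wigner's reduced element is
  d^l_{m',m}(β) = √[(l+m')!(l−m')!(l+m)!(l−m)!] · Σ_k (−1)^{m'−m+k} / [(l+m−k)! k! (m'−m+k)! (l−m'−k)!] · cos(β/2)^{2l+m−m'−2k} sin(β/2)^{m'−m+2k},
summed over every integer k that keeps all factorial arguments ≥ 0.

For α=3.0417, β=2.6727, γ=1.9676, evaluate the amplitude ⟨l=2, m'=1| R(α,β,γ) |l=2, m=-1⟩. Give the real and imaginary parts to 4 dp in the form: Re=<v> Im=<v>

Re=-0.3535 Im=0.6522

First d^2_{1,-1}(β=2.6727), then the phase factors e^{-i(1)α} and e^{-i(-1)γ}:
Half-angle: c=0.232304, s=0.972643. N=√(6·1·1·6)=6.000000
k: max(0,(-1)−(1))=0 … min(2+(-1),2−(1))=1
  k=0: (−1)^2·6.0000/(2)·0.2323^2·0.9726^2 = +0.153159
  k=1: (−1)^3·6.0000/(6)·0.2323^0·0.9726^4 = -0.894982
d^2_{1,-1}(2.6727) = +0.153159 -0.894982 = -0.741822
Phases: e^{-i·(1)·3.0417}=-0.995015-0.099727i, e^{-i·(-1)·1.9676}=-0.386472+0.922301i ⇒ D=-0.353496+0.652182i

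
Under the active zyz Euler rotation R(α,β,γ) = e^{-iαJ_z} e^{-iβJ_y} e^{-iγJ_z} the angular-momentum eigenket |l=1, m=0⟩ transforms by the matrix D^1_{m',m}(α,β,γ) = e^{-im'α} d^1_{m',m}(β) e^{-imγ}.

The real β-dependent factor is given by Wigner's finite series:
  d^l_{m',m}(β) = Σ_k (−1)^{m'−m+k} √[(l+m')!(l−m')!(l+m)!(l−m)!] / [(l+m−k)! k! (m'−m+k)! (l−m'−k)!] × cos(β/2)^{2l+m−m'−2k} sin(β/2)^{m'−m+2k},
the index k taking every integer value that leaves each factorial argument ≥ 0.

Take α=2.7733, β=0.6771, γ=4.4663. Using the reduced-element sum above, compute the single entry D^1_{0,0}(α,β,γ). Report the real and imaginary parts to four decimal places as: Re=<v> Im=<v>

Re=0.7794 Im=0.0000

First d^1_{0,0}(β=0.6771), then the phase factors e^{-i(0)α} and e^{-i(0)γ}:
With c≡cos(β/2)=0.943237 and s≡sin(β/2)=0.332120, N=[1·1·1·1]^{1/2}=1.000000
k: max(0,(0)−(0))=0 … min(1+(0),1−(0))=1
  k=0: (−1)^0·1.0000/(1)·0.9432^2·0.3321^0 = +0.889696
  k=1: (−1)^1·1.0000/(1)·0.9432^0·0.3321^2 = -0.110304
d^1_{0,0}(0.6771) = +0.889696 -0.110304 = +0.779393
Attach z-rotation phases: D = e^{-i(0)(2.7733)}·(+0.779393)·e^{-i(0)(4.4663)} = +0.779393+0.000000i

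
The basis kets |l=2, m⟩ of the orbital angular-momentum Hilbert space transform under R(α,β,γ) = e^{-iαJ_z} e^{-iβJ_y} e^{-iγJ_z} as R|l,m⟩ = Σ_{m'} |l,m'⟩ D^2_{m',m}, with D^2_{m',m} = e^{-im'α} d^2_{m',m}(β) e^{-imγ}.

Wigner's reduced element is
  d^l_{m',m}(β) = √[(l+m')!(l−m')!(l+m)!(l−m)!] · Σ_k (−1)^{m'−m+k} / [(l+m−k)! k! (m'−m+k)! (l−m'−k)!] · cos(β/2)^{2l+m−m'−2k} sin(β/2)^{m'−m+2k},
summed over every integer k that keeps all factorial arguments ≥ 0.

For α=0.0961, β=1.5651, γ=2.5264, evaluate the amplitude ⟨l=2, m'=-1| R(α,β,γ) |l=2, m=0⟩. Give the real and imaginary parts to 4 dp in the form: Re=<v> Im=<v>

Re=0.0069 Im=0.0007

D^2_{-1,0}(0.0961,1.5651,2.5264) = e^{-i·-1·0.0961}·d^2_{-1,0}(1.5651)·e^{-i·0·2.5264}. Compute d first:
c=cos(1.5651/2)=0.709118, s=sin(1.5651/2)=0.705090; N=√[1·6·2·2]=4.898979
k∈{1,2} keeps every argument non-negative
  k=1: (−1)^0·4.8990/(2)·0.7091^3·0.7051^1 = +0.615851
  k=2: (−1)^1·4.8990/(2)·0.7091^1·0.7051^3 = -0.608874
d^2_{-1,0}(1.5651) = +0.615851 -0.608874 = +0.006976
D = (+0.995386+0.095952i)·(+0.006976)·(+1.000000+0.000000i) = +0.006944+0.000669i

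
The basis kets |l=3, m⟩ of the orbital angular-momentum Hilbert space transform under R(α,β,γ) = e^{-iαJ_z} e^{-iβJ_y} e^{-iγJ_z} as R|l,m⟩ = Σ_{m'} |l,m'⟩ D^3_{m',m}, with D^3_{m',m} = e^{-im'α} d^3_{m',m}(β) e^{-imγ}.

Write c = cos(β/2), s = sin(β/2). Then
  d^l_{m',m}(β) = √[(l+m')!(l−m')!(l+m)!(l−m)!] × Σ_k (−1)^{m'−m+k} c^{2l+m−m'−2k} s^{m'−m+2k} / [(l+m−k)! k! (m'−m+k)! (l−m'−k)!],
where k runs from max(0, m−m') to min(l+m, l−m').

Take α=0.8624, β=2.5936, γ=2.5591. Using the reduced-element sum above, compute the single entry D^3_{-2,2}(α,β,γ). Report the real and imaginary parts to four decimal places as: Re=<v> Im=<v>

Re=0.4664 Im=-0.1200

Split into d^3_{-2,2}(β=2.5936) × two z-phases.
With c≡cos(β/2)=0.270581 and s≡sin(β/2)=0.962697, N=[1·120·120·1]^{1/2}=120.000000
The bounds max(0,m−m')=4 and min(l+m,l−m')=5 give 2 terms
  k=4: (−1)^0·120.0000/(24)·0.2706^2·0.9627^4 = +0.314429
  k=5: (−1)^1·120.0000/(120)·0.2706^0·0.9627^6 = -0.796046
d^3_{-2,2}(2.5936) = +0.314429 -0.796046 = -0.481617
D = (-0.153396+0.988165i)·(-0.481617)·(+0.394764+0.918783i) = +0.466429-0.119997i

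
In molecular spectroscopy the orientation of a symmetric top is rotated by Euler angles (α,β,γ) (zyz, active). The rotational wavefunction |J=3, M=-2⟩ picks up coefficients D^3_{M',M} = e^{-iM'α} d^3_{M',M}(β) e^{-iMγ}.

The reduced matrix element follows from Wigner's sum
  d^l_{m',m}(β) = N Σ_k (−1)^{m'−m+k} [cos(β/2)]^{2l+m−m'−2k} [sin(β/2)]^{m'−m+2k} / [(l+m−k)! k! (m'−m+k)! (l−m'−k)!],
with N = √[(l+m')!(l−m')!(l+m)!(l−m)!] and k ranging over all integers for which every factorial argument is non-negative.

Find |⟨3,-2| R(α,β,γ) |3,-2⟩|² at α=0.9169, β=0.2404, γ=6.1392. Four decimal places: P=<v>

P=0.7879

First d^3_{-2,-2}(β=0.2404), then the phase factors e^{-i(-2)α} and e^{-i(-2)γ}:
c=cos(0.2404/2)=0.992785, s=sin(0.2404/2)=0.119911; N=√[1·120·1·120]=120.000000
The bounds max(0,m−m')=0 and min(l+m,l−m')=1 give 2 terms
  k=0: (−1)^0·120.0000/(120)·0.9928^6·0.1199^0 = +0.957481
  k=1: (−1)^1·120.0000/(24)·0.9928^4·0.1199^2 = -0.069840
d^3_{-2,-2}(0.2404) = +0.957481 -0.069840 = +0.887641
|D^3_{-2,-2}|² = |d^3_{-2,-2}(β)|² = (+0.887641)² = 0.787907 (the z-rotation phases have unit modulus)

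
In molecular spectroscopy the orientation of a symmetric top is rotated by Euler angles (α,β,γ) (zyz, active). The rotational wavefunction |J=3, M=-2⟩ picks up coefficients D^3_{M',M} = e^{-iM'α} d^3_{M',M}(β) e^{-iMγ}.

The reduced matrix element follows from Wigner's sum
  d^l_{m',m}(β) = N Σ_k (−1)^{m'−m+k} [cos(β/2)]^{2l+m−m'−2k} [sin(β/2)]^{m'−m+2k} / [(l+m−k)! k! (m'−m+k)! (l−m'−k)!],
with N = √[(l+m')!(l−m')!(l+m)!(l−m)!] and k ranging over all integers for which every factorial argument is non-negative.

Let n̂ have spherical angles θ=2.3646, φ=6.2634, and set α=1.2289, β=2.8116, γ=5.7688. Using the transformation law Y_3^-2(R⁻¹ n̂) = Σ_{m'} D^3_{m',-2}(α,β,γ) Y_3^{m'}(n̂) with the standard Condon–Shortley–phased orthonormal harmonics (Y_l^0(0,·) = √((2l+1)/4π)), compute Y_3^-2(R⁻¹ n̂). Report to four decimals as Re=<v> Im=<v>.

Re=-0.1556 Im=0.2998

Need the full column D^3_{m',-2} for m'=−3..3 at α=1.2289, β=2.8116, γ=5.7688.
cos(β/2)=0.164249, sin(β/2)=0.986419
d^3_{-3,-2}: single k=1 term ⇒ +0.000289;  D = -0.000256+0.000134i
d^3_{-2,-2}: k∈[0..1] ⇒ +0.000020 -0.003541 = -0.003521;  D = -0.000498-0.003486i
d^3_{-1,-2}: k∈[0..1] ⇒ -0.000373 +0.026898 = +0.026525;  D = +0.025996+0.005273i
d^3_{0,-2}: k∈[0..1] ⇒ +0.003879 -0.139898 = -0.136019;  D = -0.070168+0.116523i
d^3_{1,-2}: k∈[0..1] ⇒ -0.026898 +0.485075 = +0.458177;  D = -0.290541-0.354277i
d^3_{2,-2}: k∈[0..1] ⇒ +0.127708 -0.921231 = -0.793522;  D = +0.746770-0.268350i
d^3_{3,-2}: single k=0 term ⇒ -0.375738;  D = -0.001158-0.375736i
Y_3^{m'}(θ=2.3646,φ=6.2634) and Σ D·Y over m':
  (-0.0003+0.0001i)·(+0.1436+0.0085i)  (-0.0005-0.0035i)·(-0.3579-0.0142i)  (+0.0260+0.0053i)·(+0.3493+0.0069i)  (-0.0702+0.1165i)·(+0.1219+0.0000i)  (-0.2905-0.3543i)·(-0.3493+0.0069i)  (+0.7468-0.2684i)·(-0.3579+0.0142i)  (-0.0012-0.3757i)·(-0.1436+0.0085i)
Y_3^-2(R⁻¹ n̂) = -0.155595+0.299816i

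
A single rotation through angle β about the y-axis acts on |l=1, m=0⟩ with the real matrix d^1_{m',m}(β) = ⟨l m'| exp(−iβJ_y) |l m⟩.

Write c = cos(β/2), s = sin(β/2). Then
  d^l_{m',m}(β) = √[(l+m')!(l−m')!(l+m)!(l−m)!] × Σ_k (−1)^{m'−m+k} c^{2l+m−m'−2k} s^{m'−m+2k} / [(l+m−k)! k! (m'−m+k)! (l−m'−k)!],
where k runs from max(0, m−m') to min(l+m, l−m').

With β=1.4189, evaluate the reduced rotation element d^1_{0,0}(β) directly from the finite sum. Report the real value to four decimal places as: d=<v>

d=0.1513

d^1_{0,0}(β=1.4189) via Wigner's sum:
c=cos(1.4189/2)=0.758720, s=sin(1.4189/2)=0.651417; N=√[1·1·1·1]=1.000000
k: max(0,(0)−(0))=0 … min(1+(0),1−(0))=1
  k=0: (−1)^0·1.0000/(1)·0.7587^2·0.6514^0 = +0.575656
  k=1: (−1)^1·1.0000/(1)·0.7587^0·0.6514^2 = -0.424344
d^1_{0,0}(1.4189) = +0.575656 -0.424344 = +0.151313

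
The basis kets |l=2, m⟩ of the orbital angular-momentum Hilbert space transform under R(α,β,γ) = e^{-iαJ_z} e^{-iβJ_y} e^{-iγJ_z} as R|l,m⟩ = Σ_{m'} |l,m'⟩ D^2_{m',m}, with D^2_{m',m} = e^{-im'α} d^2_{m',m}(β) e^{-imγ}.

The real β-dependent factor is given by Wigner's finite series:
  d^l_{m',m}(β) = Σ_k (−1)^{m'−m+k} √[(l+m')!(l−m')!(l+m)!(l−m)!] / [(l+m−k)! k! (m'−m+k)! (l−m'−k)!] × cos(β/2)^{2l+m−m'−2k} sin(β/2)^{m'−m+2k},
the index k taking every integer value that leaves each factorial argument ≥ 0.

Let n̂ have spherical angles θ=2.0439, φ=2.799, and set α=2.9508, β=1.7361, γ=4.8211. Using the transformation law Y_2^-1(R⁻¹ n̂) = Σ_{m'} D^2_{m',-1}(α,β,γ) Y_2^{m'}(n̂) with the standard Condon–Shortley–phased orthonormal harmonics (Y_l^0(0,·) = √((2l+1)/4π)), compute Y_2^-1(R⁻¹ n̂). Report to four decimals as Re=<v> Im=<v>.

Need the full column D^2_{m',-1} for m'=−2..2 at α=2.9508, β=1.7361, γ=4.8211.
cos(β/2)=0.646316, sin(β/2)=0.763070
d^2_{-2,-1}: single k=1 term ⇒ +0.412030;  D = -0.111042-0.396785i
d^2_{-1,-1}: k∈[0..1] ⇒ +0.174493 -0.729692 = -0.555199;  D = -0.045520-0.553329i
d^2_{0,-1}: k∈[0..1] ⇒ -0.504631 +0.703418 = +0.198787;  D = +0.021568-0.197613i
d^2_{1,-1}: k∈[0..1] ⇒ +0.729692 -0.339045 = +0.390647;  D = -0.115259+0.373256i
d^2_{2,-1}: single k=0 term ⇒ -0.574339;  D = -0.270449+0.506678i
Y_2^{m'}(θ=2.0439,φ=2.799) and Σ D·Y over m':
  (-0.1110-0.3968i)·(+0.2370+0.1937i)  (-0.0455-0.5533i)·(+0.2951+0.1053i)  (+0.0216-0.1976i)·(-0.1189+0.0000i)  (-0.1153+0.3733i)·(-0.2951+0.1053i)  (-0.2704+0.5067i)·(+0.2370-0.1937i)
Y_2^-1(R⁻¹ n̂) = +0.121552-0.209969i

Re=0.1216 Im=-0.2100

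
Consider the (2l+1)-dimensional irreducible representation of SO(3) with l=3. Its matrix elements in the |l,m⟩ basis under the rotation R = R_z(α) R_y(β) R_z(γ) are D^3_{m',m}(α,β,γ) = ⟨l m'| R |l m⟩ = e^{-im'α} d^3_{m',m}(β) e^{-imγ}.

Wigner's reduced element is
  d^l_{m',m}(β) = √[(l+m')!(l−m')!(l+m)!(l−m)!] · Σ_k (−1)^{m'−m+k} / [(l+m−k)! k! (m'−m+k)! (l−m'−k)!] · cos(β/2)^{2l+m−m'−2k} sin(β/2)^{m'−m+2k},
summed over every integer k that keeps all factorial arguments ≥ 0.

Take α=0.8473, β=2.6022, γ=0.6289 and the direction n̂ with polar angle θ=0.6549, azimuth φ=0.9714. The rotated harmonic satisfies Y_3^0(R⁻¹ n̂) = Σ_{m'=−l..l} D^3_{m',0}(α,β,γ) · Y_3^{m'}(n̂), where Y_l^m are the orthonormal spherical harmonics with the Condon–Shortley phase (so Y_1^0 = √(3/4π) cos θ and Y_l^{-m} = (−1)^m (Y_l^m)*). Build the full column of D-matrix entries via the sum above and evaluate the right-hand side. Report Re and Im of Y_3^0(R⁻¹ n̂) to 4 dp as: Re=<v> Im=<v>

Re=0.3197 Im=0.0000

Need the full column D^3_{m',0} for m'=−3..3 at α=0.8473, β=2.6022, γ=0.6289.
cos(β/2)=0.266439, sin(β/2)=0.963852
d^3_{-3,0}: single k=3 term ⇒ +0.075742;  D = -0.062526+0.042748i
d^3_{-2,0}: k∈[2..3] ⇒ +0.025643 -0.335580 = -0.309937;  D = +0.038273-0.307565i
d^3_{-1,0}: k∈[1..3] ⇒ +0.004483 -0.176009 +0.767785 = +0.596259;  D = +0.394729+0.446893i
d^3_{0,0}: k∈[0..3] ⇒ +0.000358 -0.042136 +0.551415 -0.801792 = -0.292155;  D = -0.292155+0.000000i
d^3_{1,0}: k∈[0..2] ⇒ -0.004483 +0.176009 -0.767785 = -0.596259;  D = -0.394729+0.446893i
d^3_{2,0}: k∈[0..1] ⇒ +0.025643 -0.335580 = -0.309937;  D = +0.038273+0.307565i
d^3_{3,0}: single k=0 term ⇒ -0.075742;  D = +0.062526+0.042748i
Y_3^{m'}(θ=0.6549,φ=0.9714) and Σ D·Y over m':
  (-0.0625+0.0427i)·(-0.0918-0.0213i)  (+0.0383-0.3076i)·(-0.1093-0.2801i)  (+0.3947+0.4469i)·(+0.2382-0.3486i)  (-0.2922+0.0000i)·(+0.0429+0.0000i)  (-0.3947+0.4469i)·(-0.2382-0.3486i)  (+0.0383+0.3076i)·(-0.1093+0.2801i)  (+0.0625+0.0427i)·(+0.0918-0.0213i)
Y_3^0(R⁻¹ n̂) = +0.319740+0.000000i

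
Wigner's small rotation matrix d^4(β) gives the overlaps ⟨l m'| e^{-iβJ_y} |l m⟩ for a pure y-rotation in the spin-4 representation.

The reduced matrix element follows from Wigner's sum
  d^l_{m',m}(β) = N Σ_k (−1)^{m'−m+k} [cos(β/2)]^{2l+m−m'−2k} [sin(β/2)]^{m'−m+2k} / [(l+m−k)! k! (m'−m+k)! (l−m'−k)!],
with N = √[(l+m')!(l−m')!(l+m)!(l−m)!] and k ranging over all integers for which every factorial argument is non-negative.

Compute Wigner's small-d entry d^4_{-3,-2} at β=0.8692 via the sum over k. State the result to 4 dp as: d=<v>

d=0.2813

d^4_{-3,-2}(β=0.8692) via Wigner's sum:
Half-angle: c=0.907039, s=0.421048. N=√(1·5040·2·720)=2693.993318
k∈{1,2} keeps every argument non-negative
  k=1: (−1)^0·2693.9933/(720)·0.9070^7·0.4210^1 = +0.795748
  k=2: (−1)^1·2693.9933/(240)·0.9070^5·0.4210^3 = -0.514408
d^4_{-3,-2}(0.8692) = +0.795748 -0.514408 = +0.281340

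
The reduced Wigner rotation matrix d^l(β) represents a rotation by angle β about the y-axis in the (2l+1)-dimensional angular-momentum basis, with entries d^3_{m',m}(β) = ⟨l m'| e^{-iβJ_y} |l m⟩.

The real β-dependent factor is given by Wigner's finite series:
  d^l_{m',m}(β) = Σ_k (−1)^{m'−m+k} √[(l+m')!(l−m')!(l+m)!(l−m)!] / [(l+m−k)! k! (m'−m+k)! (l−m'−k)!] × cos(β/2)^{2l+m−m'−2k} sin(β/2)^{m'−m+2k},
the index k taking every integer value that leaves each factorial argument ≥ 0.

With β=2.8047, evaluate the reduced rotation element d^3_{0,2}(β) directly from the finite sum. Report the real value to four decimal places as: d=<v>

d^3_{0,2}(β=2.8047) via Wigner's sum:
Half-angle: c=0.167651, s=0.985846. N=√(6·6·120·1)=65.726707
Admissible k: 2..3 (factorial args all ≥0)
  k=2: (−1)^0·65.7267/(12)·0.1677^4·0.9858^2 = +0.004205
  k=3: (−1)^1·65.7267/(12)·0.1677^2·0.9858^4 = -0.145415
d^3_{0,2}(2.8047) = +0.004205 -0.145415 = -0.141210

d=-0.1412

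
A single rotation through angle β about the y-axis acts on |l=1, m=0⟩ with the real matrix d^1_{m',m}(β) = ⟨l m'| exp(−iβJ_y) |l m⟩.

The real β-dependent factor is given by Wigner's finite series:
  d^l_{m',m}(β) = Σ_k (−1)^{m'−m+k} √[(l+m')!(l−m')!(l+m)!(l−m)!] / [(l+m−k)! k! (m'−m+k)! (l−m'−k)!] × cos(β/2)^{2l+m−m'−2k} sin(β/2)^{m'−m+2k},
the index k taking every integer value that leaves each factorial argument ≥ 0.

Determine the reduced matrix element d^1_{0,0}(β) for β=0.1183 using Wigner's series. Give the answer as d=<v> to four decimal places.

d=0.9930

d^1_{0,0}(β=0.1183) via Wigner's sum:
Half-angle: c=0.998251, s=0.059116. N=√(1·1·1·1)=1.000000
Admissible k: 0..1 (factorial args all ≥0)
  k=0: (−1)^0·1.0000/(1)·0.9983^2·0.0591^0 = +0.996505
  k=1: (−1)^1·1.0000/(1)·0.9983^0·0.0591^2 = -0.003495
d^1_{0,0}(0.1183) = +0.996505 -0.003495 = +0.993011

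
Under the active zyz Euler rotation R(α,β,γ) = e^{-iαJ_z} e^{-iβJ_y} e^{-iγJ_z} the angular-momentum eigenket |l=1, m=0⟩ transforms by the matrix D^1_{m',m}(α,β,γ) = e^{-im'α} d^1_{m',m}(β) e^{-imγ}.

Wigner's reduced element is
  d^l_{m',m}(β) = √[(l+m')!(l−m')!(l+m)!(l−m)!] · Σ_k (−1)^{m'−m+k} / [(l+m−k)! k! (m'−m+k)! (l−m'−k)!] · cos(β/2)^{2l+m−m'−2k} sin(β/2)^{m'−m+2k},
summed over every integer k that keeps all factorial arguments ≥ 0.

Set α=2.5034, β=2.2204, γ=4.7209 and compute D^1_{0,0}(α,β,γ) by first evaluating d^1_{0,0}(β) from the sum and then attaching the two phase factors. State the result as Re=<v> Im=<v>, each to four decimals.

First d^1_{0,0}(β=2.2204), then the phase factors e^{-i(0)α} and e^{-i(0)γ}:
With c≡cos(β/2)=0.444482 and s≡sin(β/2)=0.895788, N=[1·1·1·1]^{1/2}=1.000000
k∈{0,1} keeps every argument non-negative
  k=0: (−1)^0·1.0000/(1)·0.4445^2·0.8958^0 = +0.197565
  k=1: (−1)^1·1.0000/(1)·0.4445^0·0.8958^2 = -0.802435
d^1_{0,0}(2.2204) = +0.197565 -0.802435 = -0.604871
D = (+1.000000+0.000000i)·(-0.604871)·(+1.000000+0.000000i) = -0.604871+0.000000i

Re=-0.6049 Im=0.0000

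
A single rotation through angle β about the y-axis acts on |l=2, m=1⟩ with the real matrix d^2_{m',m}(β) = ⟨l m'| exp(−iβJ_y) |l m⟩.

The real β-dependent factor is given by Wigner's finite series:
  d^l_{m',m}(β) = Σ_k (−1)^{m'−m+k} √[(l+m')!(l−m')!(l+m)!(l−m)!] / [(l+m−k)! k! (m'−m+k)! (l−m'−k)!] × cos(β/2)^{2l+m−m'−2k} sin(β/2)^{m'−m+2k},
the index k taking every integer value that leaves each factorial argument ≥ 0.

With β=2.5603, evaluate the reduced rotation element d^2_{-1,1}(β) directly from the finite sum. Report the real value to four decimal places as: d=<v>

d=-0.6164

d^2_{-1,1}(β=2.5603) via Wigner's sum:
Half-angle: c=0.286572, s=0.958059. N=√(1·6·6·1)=6.000000
Admissible k: 2..3 (factorial args all ≥0)
  k=2: (−1)^0·6.0000/(2)·0.2866^2·0.9581^2 = +0.226137
  k=3: (−1)^1·6.0000/(6)·0.2866^0·0.9581^4 = -0.842498
d^2_{-1,1}(2.5603) = +0.226137 -0.842498 = -0.616361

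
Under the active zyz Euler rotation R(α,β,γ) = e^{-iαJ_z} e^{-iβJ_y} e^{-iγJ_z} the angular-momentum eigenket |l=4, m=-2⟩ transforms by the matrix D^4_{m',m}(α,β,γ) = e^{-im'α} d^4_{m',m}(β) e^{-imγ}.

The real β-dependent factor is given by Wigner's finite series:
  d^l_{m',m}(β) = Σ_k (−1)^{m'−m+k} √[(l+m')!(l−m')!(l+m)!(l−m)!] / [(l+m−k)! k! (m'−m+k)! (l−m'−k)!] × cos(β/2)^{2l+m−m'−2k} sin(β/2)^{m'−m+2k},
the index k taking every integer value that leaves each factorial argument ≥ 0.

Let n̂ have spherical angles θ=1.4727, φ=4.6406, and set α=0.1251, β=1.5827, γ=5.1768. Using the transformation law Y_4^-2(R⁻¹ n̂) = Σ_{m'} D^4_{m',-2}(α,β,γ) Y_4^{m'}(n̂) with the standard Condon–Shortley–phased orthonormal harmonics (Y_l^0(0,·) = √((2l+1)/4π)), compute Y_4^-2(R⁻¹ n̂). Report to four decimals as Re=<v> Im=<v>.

Re=-0.1017 Im=-0.2122

Need the full column D^4_{m',-2} for m'=−4..4 at α=0.1251, β=1.5827, γ=5.1768.
cos(β/2)=0.702886, sin(β/2)=0.711303
d^4_{-4,-2}: single k=2 term ⇒ +0.322847;  D = -0.045554-0.319617i
d^4_{-3,-2}: k∈[1..2] ⇒ +0.225586 -0.693062 = -0.467477;  D = +0.123192+0.450953i
d^4_{-2,-2}: k∈[0..2] ⇒ +0.059577 -0.732147 +0.937234 = +0.264664;  D = -0.101056-0.244611i
d^4_{-1,-2}: k∈[0..2] ⇒ -0.255790 +1.309765 -0.894215 = +0.159760;  D = -0.078948-0.138890i
d^4_{0,-2}: k∈[0..2] ⇒ +0.578813 -1.580691 +0.607041 = -0.394837;  D = +0.236419+0.316231i
d^4_{1,-2}: k∈[0..2] ⇒ -0.873177 +1.341322 -0.274728 = +0.193417;  D = -0.134238-0.139250i
d^4_{2,-2}: k∈[0..2] ⇒ +0.937234 -0.767853 +0.065529 = +0.234911;  D = -0.182864-0.147459i
d^4_{3,-2}: k∈[0..1] ⇒ -0.709761 +0.242287 = -0.467474;  D = +0.397670+0.245745i
d^4_{4,-2}: single k=0 term ⇒ +0.338591;  D = -0.307990-0.140663i
Y_4^{m'}(θ=1.4727,φ=4.6406) and Σ D·Y over m':
  (-0.0456-0.3196i)·(+0.4163+0.1229i)  (+0.1232+0.4510i)·(+0.0258-0.1180i)  (-0.1011-0.2446i)·(+0.3059+0.0442i)  (-0.0789-0.1389i)·(+0.0097-0.1349i)  (+0.2364+0.3162i)·(+0.2873+0.0000i)  (-0.1342-0.1392i)·(-0.0097-0.1349i)  (-0.1829-0.1475i)·(+0.3059-0.0442i)  (+0.3977+0.2457i)·(-0.0258-0.1180i)  (-0.3080-0.1407i)·(+0.4163-0.1229i)
Y_4^-2(R⁻¹ n̂) = -0.101654-0.212249i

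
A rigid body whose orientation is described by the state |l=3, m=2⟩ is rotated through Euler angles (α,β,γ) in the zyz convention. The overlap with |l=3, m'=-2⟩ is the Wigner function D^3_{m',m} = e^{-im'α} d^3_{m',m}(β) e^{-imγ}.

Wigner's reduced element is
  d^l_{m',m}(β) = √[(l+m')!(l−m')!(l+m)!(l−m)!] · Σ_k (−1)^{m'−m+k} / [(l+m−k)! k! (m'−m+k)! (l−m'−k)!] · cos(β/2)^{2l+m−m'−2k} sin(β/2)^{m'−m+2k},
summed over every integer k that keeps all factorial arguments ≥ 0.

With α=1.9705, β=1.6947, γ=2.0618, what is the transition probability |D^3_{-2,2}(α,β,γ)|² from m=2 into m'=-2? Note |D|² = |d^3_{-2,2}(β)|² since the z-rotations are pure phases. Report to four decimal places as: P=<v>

P=0.2644

D^3_{-2,2}(1.9705,1.6947,2.0618) = e^{-i·-2·1.9705}·d^3_{-2,2}(1.6947)·e^{-i·2·2.0618}. Compute d first:
Half-angle: c=0.661972, s=0.749529. N=√(1·120·120·1)=120.000000
The bounds max(0,m−m')=4 and min(l+m,l−m')=5 give 2 terms
  k=4: (−1)^0·120.0000/(24)·0.6620^2·0.7495^4 = +0.691516
  k=5: (−1)^1·120.0000/(120)·0.6620^0·0.7495^6 = -0.177309
d^3_{-2,2}(1.6947) = +0.691516 -0.177309 = +0.514207
|D^3_{-2,2}|² = |d^3_{-2,2}(β)|² = (+0.514207)² = 0.264409 (the z-rotation phases have unit modulus)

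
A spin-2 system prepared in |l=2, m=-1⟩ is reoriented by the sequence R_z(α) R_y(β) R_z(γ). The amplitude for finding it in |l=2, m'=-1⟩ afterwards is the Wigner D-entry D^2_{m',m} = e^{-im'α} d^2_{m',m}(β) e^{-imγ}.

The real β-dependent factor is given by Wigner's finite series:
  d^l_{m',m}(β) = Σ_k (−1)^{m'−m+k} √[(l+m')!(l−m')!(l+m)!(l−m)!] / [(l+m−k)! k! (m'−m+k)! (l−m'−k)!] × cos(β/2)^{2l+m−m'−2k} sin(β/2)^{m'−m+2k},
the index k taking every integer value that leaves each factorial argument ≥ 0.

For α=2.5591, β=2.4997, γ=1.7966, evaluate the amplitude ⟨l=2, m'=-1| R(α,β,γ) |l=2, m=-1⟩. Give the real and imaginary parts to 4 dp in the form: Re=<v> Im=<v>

Split into d^2_{-1,-1}(β=2.4997) × two z-phases.
With c≡cos(β/2)=0.315465 and s≡sin(β/2)=0.948937, N=[1·6·1·6]^{1/2}=6.000000
k: max(0,(-1)−(-1))=0 … min(2+(-1),2−(-1))=1
  k=0: (−1)^0·6.0000/(6)·0.3155^4·0.9489^0 = +0.009904
  k=1: (−1)^1·6.0000/(2)·0.3155^2·0.9489^2 = -0.268842
d^2_{-1,-1}(2.4997) = +0.009904 -0.268842 = -0.258939
D = (-0.835094+0.550107i)·(-0.258939)·(-0.223890+0.974614i) = +0.090415+0.242641i

Re=0.0904 Im=0.2426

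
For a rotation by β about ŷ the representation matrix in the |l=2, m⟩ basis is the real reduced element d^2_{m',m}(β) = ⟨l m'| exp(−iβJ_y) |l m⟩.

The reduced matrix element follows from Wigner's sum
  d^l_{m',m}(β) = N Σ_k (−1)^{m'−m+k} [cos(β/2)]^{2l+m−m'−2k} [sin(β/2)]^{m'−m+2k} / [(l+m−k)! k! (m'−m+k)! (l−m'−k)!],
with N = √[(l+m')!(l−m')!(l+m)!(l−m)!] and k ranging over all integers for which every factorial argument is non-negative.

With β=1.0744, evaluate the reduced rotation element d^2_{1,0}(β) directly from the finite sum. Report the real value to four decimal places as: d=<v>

d^2_{1,0}(β=1.0744) via Wigner's sum:
Half-angle: c=0.859145, s=0.511732. N=√(6·1·2·2)=4.898979
k: max(0,(0)−(1))=0 … min(2+(0),2−(1))=1
  k=0: (−1)^1·4.8990/(2)·0.8591^3·0.5117^1 = -0.794910
  k=1: (−1)^2·4.8990/(2)·0.8591^1·0.5117^3 = +0.282014
d^2_{1,0}(1.0744) = -0.794910 +0.282014 = -0.512896

d=-0.5129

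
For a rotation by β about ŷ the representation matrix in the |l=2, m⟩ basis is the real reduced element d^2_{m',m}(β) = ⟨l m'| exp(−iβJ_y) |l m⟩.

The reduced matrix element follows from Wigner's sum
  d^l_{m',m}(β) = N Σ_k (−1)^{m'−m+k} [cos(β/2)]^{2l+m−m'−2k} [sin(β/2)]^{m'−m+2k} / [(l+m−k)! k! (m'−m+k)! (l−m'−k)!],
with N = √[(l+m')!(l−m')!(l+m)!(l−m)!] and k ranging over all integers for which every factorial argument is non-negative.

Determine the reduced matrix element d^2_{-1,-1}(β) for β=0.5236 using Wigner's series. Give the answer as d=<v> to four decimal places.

d^2_{-1,-1}(β=0.5236) via Wigner's sum:
With c≡cos(β/2)=0.965926 and s≡sin(β/2)=0.258820, N=[1·6·1·6]^{1/2}=6.000000
The bounds max(0,m−m')=0 and min(l+m,l−m')=1 give 2 terms
  k=0: (−1)^0·6.0000/(6)·0.9659^4·0.2588^0 = +0.870512
  k=1: (−1)^1·6.0000/(2)·0.9659^2·0.2588^2 = -0.187501
d^2_{-1,-1}(0.5236) = +0.870512 -0.187501 = +0.683011

d=0.6830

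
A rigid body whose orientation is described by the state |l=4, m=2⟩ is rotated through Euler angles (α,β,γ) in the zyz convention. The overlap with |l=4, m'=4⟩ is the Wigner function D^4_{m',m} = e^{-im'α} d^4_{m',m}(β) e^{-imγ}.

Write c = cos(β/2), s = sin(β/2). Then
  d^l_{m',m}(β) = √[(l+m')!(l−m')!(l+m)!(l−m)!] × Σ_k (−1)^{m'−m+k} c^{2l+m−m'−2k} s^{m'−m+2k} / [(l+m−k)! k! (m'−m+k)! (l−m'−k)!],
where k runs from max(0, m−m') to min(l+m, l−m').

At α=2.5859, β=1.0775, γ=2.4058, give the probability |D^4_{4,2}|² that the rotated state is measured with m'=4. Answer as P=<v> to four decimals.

Split into d^4_{4,2}(β=1.0775) × two z-phases.
With c≡cos(β/2)=0.858351 and s≡sin(β/2)=0.513063, N=[40320·1·720·2]^{1/2}=7619.763776
The bounds max(0,m−m')=0 and min(l+m,l−m')=0 give 1 term
  k=0: (−1)^2·7619.7638/(1440)·0.8584^6·0.5131^2 = +0.557070
d^4_{4,2}(1.0775) = +0.557070
|D^4_{4,2}|² = |d^4_{4,2}(β)|² = (+0.557070)² = 0.310327 (the z-rotation phases have unit modulus)

P=0.3103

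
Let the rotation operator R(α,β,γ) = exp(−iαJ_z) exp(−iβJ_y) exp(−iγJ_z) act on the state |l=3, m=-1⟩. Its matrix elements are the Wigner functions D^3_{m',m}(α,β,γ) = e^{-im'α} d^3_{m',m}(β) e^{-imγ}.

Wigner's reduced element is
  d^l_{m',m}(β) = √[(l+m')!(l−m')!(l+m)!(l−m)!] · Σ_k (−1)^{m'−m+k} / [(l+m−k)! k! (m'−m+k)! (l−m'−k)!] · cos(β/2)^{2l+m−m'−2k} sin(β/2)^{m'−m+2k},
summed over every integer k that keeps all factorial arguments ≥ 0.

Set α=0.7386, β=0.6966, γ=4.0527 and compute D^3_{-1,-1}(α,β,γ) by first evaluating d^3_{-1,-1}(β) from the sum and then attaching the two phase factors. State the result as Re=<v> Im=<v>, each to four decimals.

D^3_{-1,-1}(0.7386,0.6966,4.0527) = e^{-i·-1·0.7386}·d^3_{-1,-1}(0.6966)·e^{-i·-1·4.0527}. Compute d first:
Half-angle: c=0.939954, s=0.341300. N=√(2·24·2·24)=48.000000
k: max(0,(-1)−(-1))=0 … min(3+(-1),3−(-1))=2
  k=0: (−1)^0·48.0000/(48)·0.9400^6·0.3413^0 = +0.689668
  k=1: (−1)^1·48.0000/(6)·0.9400^4·0.3413^2 = -0.727429
  k=2: (−1)^2·48.0000/(8)·0.9400^2·0.3413^4 = +0.071930
d^3_{-1,-1}(0.6966) = +0.689668 -0.727429 +0.071930 = +0.034170
Attach z-rotation phases: D = e^{-i(-1)(0.7386)}·(+0.034170)·e^{-i(-1)(4.0527)} = +0.002694-0.034064i

Re=0.0027 Im=-0.0341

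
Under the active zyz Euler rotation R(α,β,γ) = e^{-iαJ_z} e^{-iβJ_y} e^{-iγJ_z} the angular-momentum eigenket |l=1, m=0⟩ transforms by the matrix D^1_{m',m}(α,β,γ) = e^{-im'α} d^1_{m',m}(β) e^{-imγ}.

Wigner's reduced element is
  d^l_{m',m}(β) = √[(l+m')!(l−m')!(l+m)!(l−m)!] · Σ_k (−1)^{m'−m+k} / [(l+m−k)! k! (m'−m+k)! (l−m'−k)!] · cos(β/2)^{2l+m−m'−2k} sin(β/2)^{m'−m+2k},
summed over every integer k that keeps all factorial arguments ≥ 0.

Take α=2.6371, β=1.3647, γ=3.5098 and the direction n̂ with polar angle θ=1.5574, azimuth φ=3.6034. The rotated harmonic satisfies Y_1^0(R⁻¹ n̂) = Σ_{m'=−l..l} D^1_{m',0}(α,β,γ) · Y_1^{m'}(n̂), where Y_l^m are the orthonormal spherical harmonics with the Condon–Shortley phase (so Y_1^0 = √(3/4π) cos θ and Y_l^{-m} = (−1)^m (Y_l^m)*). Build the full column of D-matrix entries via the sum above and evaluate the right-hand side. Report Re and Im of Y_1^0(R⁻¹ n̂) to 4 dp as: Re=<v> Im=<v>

Need the full column D^1_{m',0} for m'=−1..1 at α=2.6371, β=1.3647, γ=3.5098.
cos(β/2)=0.776093, sin(β/2)=0.630619
d^1_{-1,0}: single k=1 term ⇒ +0.692142;  D = -0.605915+0.334556i
d^1_{0,0}: k∈[0..1] ⇒ +0.602320 -0.397680 = +0.204640;  D = +0.204640+0.000000i
d^1_{1,0}: single k=0 term ⇒ -0.692142;  D = +0.605915+0.334556i
Y_1^{m'}(θ=1.5574,φ=3.6034) and Σ D·Y over m':
  (-0.6059+0.3346i)·(-0.3093+0.1539i)  (+0.2046+0.0000i)·(+0.0065+0.0000i)  (+0.6059+0.3346i)·(+0.3093+0.1539i)
Y_1^0(R⁻¹ n̂) = +0.273134+0.000000i

Re=0.2731 Im=0.0000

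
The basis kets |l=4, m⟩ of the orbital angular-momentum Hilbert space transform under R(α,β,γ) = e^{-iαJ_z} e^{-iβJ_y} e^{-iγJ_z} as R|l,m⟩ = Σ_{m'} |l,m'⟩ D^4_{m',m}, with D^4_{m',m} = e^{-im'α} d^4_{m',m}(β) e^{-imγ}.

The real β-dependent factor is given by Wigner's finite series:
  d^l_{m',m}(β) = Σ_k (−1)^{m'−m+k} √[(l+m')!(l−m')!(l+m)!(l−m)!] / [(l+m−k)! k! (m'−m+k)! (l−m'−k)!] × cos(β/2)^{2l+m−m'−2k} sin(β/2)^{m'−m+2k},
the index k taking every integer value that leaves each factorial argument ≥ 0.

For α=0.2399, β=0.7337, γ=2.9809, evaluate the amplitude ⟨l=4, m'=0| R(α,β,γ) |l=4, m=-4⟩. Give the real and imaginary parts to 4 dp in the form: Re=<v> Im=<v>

Re=0.0842 Im=-0.0630

D^4_{0,-4}(0.2399,0.7337,2.9809) = e^{-i·0·0.2399}·d^4_{0,-4}(0.7337)·e^{-i·-4·2.9809}. Compute d first:
Half-angle: c=0.933462, s=0.358677. N=√(24·24·1·40320)=4819.161753
k∈{0} keeps every argument non-negative
  k=0: (−1)^4·4819.1618/(576)·0.9335^4·0.3587^4 = +0.105135
d^4_{0,-4}(0.7337) = +0.105135
Phases: e^{-i·(0)·0.2399}=+1.000000+0.000000i, e^{-i·(-4)·2.9809}=+0.800438-0.599415i ⇒ D=+0.084154-0.063020i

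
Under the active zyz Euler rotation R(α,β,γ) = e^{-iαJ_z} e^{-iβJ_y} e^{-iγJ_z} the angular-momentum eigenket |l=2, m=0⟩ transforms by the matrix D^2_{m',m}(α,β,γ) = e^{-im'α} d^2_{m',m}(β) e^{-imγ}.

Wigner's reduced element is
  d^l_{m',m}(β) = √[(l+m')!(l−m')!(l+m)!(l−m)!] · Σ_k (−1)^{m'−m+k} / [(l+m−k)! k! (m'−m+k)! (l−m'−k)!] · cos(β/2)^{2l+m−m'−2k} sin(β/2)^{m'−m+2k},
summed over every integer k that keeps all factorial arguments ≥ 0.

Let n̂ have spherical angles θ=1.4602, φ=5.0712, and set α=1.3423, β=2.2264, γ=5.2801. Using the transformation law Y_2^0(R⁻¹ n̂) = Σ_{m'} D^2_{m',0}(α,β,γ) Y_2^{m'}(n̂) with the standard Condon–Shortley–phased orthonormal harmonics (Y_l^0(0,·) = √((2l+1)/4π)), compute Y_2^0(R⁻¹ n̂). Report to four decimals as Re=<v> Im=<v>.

Re=0.1794 Im=0.0000

Need the full column D^2_{m',0} for m'=−2..2 at α=1.3423, β=2.2264, γ=5.2801.
cos(β/2)=0.441793, sin(β/2)=0.897117
d^2_{-2,0}: single k=2 term ⇒ +0.384779;  D = -0.345294+0.169784i
d^2_{-1,0}: k∈[1..2] ⇒ +0.189488 -0.781343 = -0.591855;  D = -0.134063-0.576472i
d^2_{0,0}: k∈[0..2] ⇒ +0.038096 -0.628342 +0.647734 = +0.057488;  D = +0.057488+0.000000i
d^2_{1,0}: k∈[0..1] ⇒ -0.189488 +0.781343 = +0.591855;  D = +0.134063-0.576472i
d^2_{2,0}: single k=0 term ⇒ +0.384779;  D = -0.345294-0.169784i
Y_2^{m'}(θ=1.4602,φ=5.0712) and Σ D·Y over m':
  (-0.3453+0.1698i)·(-0.2875+0.2509i)  (-0.1341-0.5765i)·(+0.0298+0.0793i)  (+0.0575+0.0000i)·(-0.3039+0.0000i)  (+0.1341-0.5765i)·(-0.0298+0.0793i)  (-0.3453-0.1698i)·(-0.2875-0.2509i)
Y_2^0(R⁻¹ n̂) = +0.179352+0.000000i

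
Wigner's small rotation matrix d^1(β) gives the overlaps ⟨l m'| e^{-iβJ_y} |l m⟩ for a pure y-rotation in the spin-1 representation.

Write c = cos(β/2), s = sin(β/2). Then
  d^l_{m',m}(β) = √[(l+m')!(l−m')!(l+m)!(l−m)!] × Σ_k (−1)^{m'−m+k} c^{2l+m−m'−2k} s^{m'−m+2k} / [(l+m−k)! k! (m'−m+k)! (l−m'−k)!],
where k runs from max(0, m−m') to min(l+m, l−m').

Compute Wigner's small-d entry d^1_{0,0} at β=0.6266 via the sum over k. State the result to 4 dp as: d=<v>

d^1_{0,0}(β=0.6266) via Wigner's sum:
Half-angle: c=0.951322, s=0.308200. N=√(1·1·1·1)=1.000000
Admissible k: 0..1 (factorial args all ≥0)
  k=0: (−1)^0·1.0000/(1)·0.9513^2·0.3082^0 = +0.905013
  k=1: (−1)^1·1.0000/(1)·0.9513^0·0.3082^2 = -0.094987
d^1_{0,0}(0.6266) = +0.905013 -0.094987 = +0.810026

d=0.8100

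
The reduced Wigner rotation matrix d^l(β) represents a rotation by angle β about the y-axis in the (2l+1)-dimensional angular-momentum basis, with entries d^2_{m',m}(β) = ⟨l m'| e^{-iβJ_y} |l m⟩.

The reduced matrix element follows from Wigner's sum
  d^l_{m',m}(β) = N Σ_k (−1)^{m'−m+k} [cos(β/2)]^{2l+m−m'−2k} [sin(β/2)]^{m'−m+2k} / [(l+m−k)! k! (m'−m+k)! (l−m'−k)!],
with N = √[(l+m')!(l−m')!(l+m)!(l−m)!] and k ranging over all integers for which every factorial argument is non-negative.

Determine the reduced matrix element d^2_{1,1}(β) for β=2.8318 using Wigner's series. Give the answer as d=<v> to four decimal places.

d^2_{1,1}(β=2.8318) via Wigner's sum:
Half-angle: c=0.154278, s=0.988028. N=√(6·1·6·1)=6.000000
Admissible k: 0..1 (factorial args all ≥0)
  k=0: (−1)^0·6.0000/(6)·0.1543^4·0.9880^0 = +0.000567
  k=1: (−1)^1·6.0000/(2)·0.1543^2·0.9880^2 = -0.069705
d^2_{1,1}(2.8318) = +0.000567 -0.069705 = -0.069139

d=-0.0691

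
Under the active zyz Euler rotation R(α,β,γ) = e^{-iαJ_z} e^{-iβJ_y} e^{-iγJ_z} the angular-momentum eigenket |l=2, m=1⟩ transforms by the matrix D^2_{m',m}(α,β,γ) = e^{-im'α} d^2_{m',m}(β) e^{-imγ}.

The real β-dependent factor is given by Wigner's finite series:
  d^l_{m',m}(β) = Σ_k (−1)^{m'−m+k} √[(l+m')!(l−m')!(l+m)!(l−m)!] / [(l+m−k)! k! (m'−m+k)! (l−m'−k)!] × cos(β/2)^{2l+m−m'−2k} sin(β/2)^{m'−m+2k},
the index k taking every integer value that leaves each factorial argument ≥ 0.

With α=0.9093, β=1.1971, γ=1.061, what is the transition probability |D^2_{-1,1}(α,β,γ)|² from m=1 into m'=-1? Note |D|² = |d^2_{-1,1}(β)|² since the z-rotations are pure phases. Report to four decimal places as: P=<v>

P=0.3017

First d^2_{-1,1}(β=1.1971), then the phase factors e^{-i(-1)α} and e^{-i(1)γ}:
c=cos(1.1971/2)=0.826153, s=sin(1.1971/2)=0.563445; N=√[1·6·6·1]=6.000000
The bounds max(0,m−m')=2 and min(l+m,l−m')=3 give 2 terms
  k=2: (−1)^0·6.0000/(2)·0.8262^2·0.5634^2 = +0.650049
  k=3: (−1)^1·6.0000/(6)·0.8262^0·0.5634^4 = -0.100787
d^2_{-1,1}(1.1971) = +0.650049 -0.100787 = +0.549261
|D^2_{-1,1}|² = |d^2_{-1,1}(β)|² = (+0.549261)² = 0.301688 (the z-rotation phases have unit modulus)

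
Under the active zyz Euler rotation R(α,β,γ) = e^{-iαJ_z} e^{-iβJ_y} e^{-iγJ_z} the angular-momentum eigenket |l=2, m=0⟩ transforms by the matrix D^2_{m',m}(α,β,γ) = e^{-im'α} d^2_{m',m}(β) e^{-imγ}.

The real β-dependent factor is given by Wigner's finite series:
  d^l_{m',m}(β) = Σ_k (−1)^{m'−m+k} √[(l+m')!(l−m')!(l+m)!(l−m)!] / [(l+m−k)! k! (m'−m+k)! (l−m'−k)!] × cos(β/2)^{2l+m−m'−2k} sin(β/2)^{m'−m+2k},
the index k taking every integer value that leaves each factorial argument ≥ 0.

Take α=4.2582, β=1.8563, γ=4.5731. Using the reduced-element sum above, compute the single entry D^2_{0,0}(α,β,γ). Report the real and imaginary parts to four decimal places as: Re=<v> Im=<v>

D^2_{0,0}(4.2582,1.8563,4.5731) = e^{-i·0·4.2582}·d^2_{0,0}(1.8563)·e^{-i·0·4.5731}. Compute d first:
With c≡cos(β/2)=0.599316 and s≡sin(β/2)=0.800513, N=[2·2·2·2]^{1/2}=4.000000
The bounds max(0,m−m')=0 and min(l+m,l−m')=2 give 3 terms
  k=0: (−1)^0·4.0000/(4)·0.5993^4·0.8005^0 = +0.129010
  k=1: (−1)^1·4.0000/(1)·0.5993^2·0.8005^2 = -0.920678
  k=2: (−1)^2·4.0000/(4)·0.5993^0·0.8005^4 = +0.410651
d^2_{0,0}(1.8563) = +0.129010 -0.920678 +0.410651 = -0.381018
Attach z-rotation phases: D = e^{-i(0)(4.2582)}·(-0.381018)·e^{-i(0)(4.5731)} = -0.381018+0.000000i

Re=-0.3810 Im=0.0000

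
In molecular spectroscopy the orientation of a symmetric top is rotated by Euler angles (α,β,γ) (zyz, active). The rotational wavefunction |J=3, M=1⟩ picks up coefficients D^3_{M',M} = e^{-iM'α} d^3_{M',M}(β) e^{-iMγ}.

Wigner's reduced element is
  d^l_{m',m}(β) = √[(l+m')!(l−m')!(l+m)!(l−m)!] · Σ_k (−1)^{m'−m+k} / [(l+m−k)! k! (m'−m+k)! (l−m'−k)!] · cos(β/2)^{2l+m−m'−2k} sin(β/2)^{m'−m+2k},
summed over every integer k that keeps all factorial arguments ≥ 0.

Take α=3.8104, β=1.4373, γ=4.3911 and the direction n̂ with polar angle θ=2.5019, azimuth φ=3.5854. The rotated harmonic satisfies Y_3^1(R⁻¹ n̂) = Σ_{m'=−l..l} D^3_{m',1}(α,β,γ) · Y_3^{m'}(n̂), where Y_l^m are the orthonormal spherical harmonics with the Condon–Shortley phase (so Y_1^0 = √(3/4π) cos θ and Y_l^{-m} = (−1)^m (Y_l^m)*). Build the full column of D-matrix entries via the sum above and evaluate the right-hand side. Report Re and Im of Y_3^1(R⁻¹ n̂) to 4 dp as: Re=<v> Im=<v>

Re=0.0050 Im=-0.0293

Need the full column D^3_{m',1} for m'=−3..3 at α=3.8104, β=1.4373, γ=4.3911.
cos(β/2)=0.752695, sin(β/2)=0.658369
d^3_{-3,1}: single k=4 term ⇒ +0.412251;  D = +0.299689+0.283085i
d^3_{-2,1}: k∈[3..4] ⇒ +0.769655 -0.294419 = +0.475235;  D = -0.473392-0.041818i
d^3_{-1,1}: k∈[2..4] ⇒ +0.834770 -0.851542 +0.081436 = +0.064664;  D = +0.054064-0.035475i
d^3_{0,1}: k∈[1..3] ⇒ +0.551005 -1.264671 +0.322520 = -0.391146;  D = +0.123520-0.371131i
d^3_{1,1}: k∈[0..2] ⇒ +0.181851 -1.113027 +0.638657 = -0.292519;  D = +0.099622+0.275033i
d^3_{2,1}: k∈[0..1] ⇒ -0.502997 +0.769655 = +0.266658;  D = +0.226707+0.140394i
d^3_{3,1}: single k=0 term ⇒ +0.538842;  D = -0.535323+0.061475i
Y_3^{m'}(θ=2.5019,φ=3.5854) and Σ D·Y over m':
  (+0.2997+0.2831i)·(-0.0210+0.0862i)  (-0.4734-0.0418i)·(-0.1844+0.2266i)  (+0.0541-0.0355i)·(-0.3865+0.1838i)  (+0.1235-0.3711i)·(-0.0653+0.0000i)  (+0.0996+0.2750i)·(+0.3865+0.1838i)  (+0.2267+0.1404i)·(-0.1844-0.2266i)  (-0.5353+0.0615i)·(+0.0210+0.0862i)
Y_3^1(R⁻¹ n̂) = +0.005025-0.029304i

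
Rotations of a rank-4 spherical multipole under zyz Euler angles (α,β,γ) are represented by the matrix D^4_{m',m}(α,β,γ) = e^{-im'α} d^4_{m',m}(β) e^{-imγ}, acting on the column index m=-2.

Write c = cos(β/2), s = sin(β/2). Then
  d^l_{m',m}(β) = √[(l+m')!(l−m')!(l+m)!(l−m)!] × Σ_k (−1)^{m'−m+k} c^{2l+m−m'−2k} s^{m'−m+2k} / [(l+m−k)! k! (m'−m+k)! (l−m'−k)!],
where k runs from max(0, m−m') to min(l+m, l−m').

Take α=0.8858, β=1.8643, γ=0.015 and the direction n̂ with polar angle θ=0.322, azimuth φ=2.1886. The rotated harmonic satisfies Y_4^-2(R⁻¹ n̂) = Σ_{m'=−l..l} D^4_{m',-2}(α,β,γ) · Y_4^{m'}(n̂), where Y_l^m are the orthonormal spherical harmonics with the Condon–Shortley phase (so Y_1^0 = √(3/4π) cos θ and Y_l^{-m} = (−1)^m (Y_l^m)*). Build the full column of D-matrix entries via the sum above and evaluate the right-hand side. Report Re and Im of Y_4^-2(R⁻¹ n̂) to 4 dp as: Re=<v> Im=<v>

Need the full column D^4_{m',-2} for m'=−4..4 at α=0.8858, β=1.8643, γ=0.015.
cos(β/2)=0.596109, sin(β/2)=0.802903
d^4_{-4,-2}: single k=2 term ⇒ +0.153059;  D = -0.139023-0.064030i
d^4_{-3,-2}: k∈[1..2] ⇒ +0.080354 -0.437325 = -0.356971;  D = +0.320779-0.156616i
d^4_{-2,-2}: k∈[0..2] ⇒ +0.015944 -0.347106 +0.787132 = +0.455970;  D = -0.104308+0.443879i
d^4_{-1,-2}: k∈[0..2] ⇒ -0.091113 +0.826466 -0.999560 = -0.264207;  D = -0.160943-0.209529i
d^4_{0,-2}: k∈[0..2] ⇒ +0.274412 -1.327536 +0.903135 = -0.149989;  D = -0.149922-0.004499i
d^4_{1,-2}: k∈[0..2] ⇒ -0.550977 +1.499340 -0.544008 = +0.404355;  D = +0.265101-0.305326i
d^4_{2,-2}: k∈[0..2] ⇒ +0.787132 -1.142385 +0.172706 = -0.182548;  D = +0.031028+0.179891i
d^4_{3,-2}: k∈[0..1] ⇒ -0.793376 +0.479770 = -0.313606;  D = +0.273054+0.154242i
d^4_{4,-2}: single k=0 term ⇒ +0.503745;  D = -0.469361+0.182916i
Y_4^{m'}(θ=0.322,φ=2.1886) and Σ D·Y over m':
  (-0.1390-0.0640i)·(-0.0035-0.0028i)  (+0.3208-0.1566i)·(+0.0361-0.0105i)  (-0.1043+0.4439i)·(-0.0584+0.1676i)  (-0.1609-0.2095i)·(-0.2714-0.3819i)  (-0.1499-0.0045i)·(+0.4596+0.0000i)  (+0.2651-0.3053i)·(+0.2714-0.3819i)  (+0.0310+0.1799i)·(-0.0584-0.1676i)  (+0.2731+0.1542i)·(-0.0361-0.0105i)  (-0.4694+0.1829i)·(-0.0035+0.0028i)
Y_4^-2(R⁻¹ n̂) = -0.186761-0.145751i

Re=-0.1868 Im=-0.1458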